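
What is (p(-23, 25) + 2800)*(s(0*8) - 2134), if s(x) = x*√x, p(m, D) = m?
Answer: -5926118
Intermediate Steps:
s(x) = x^(3/2)
(p(-23, 25) + 2800)*(s(0*8) - 2134) = (-23 + 2800)*((0*8)^(3/2) - 2134) = 2777*(0^(3/2) - 2134) = 2777*(0 - 2134) = 2777*(-2134) = -5926118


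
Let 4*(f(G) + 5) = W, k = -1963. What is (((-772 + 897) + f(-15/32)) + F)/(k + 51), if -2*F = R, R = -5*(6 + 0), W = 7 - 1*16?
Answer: -531/7648 ≈ -0.069430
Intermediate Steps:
W = -9 (W = 7 - 16 = -9)
R = -30 (R = -5*6 = -30)
f(G) = -29/4 (f(G) = -5 + (¼)*(-9) = -5 - 9/4 = -29/4)
F = 15 (F = -½*(-30) = 15)
(((-772 + 897) + f(-15/32)) + F)/(k + 51) = (((-772 + 897) - 29/4) + 15)/(-1963 + 51) = ((125 - 29/4) + 15)/(-1912) = (471/4 + 15)*(-1/1912) = (531/4)*(-1/1912) = -531/7648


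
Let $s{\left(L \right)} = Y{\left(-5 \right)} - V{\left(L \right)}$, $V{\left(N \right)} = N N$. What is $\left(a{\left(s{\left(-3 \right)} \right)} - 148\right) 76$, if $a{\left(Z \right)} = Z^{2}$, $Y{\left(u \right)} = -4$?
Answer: $1596$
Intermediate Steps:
$V{\left(N \right)} = N^{2}$
$s{\left(L \right)} = -4 - L^{2}$
$\left(a{\left(s{\left(-3 \right)} \right)} - 148\right) 76 = \left(\left(-4 - \left(-3\right)^{2}\right)^{2} - 148\right) 76 = \left(\left(-4 - 9\right)^{2} - 148\right) 76 = \left(\left(-13\right)^{2} - 148\right) 76 = \left(169 - 148\right) 76 = 21 \cdot 76 = 1596$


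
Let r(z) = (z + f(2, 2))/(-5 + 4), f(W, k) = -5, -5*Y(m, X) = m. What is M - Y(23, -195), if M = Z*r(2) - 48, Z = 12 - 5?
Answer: -112/5 ≈ -22.400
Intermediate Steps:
Y(m, X) = -m/5
r(z) = 5 - z (r(z) = (z - 5)/(-5 + 4) = (-5 + z)/(-1) = (-5 + z)*(-1) = 5 - z)
Z = 7
M = -27 (M = 7*(5 - 1*2) - 48 = 7*(5 - 2) - 48 = 7*3 - 48 = 21 - 48 = -27)
M - Y(23, -195) = -27 - (-1)*23/5 = -27 - 1*(-23/5) = -27 + 23/5 = -112/5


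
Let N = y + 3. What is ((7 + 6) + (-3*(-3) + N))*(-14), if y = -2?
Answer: -322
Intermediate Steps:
N = 1 (N = -2 + 3 = 1)
((7 + 6) + (-3*(-3) + N))*(-14) = ((7 + 6) + (-3*(-3) + 1))*(-14) = (13 + (9 + 1))*(-14) = (13 + 10)*(-14) = 23*(-14) = -322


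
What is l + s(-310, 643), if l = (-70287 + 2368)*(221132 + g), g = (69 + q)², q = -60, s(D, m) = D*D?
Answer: -15024469647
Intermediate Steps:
s(D, m) = D²
g = 81 (g = (69 - 60)² = 9² = 81)
l = -15024565747 (l = (-70287 + 2368)*(221132 + 81) = -67919*221213 = -15024565747)
l + s(-310, 643) = -15024565747 + (-310)² = -15024565747 + 96100 = -15024469647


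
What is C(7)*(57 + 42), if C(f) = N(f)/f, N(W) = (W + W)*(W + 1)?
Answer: 1584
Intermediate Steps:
N(W) = 2*W*(1 + W) (N(W) = (2*W)*(1 + W) = 2*W*(1 + W))
C(f) = 2 + 2*f (C(f) = (2*f*(1 + f))/f = 2 + 2*f)
C(7)*(57 + 42) = (2 + 2*7)*(57 + 42) = (2 + 14)*99 = 16*99 = 1584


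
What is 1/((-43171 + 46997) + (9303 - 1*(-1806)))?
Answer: 1/14935 ≈ 6.6957e-5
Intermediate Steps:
1/((-43171 + 46997) + (9303 - 1*(-1806))) = 1/(3826 + (9303 + 1806)) = 1/(3826 + 11109) = 1/14935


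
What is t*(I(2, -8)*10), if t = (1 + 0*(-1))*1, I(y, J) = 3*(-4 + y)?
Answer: -60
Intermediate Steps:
I(y, J) = -12 + 3*y
t = 1 (t = (1 + 0)*1 = 1*1 = 1)
t*(I(2, -8)*10) = 1*((-12 + 3*2)*10) = 1*((-12 + 6)*10) = 1*(-6*10) = 1*(-60) = -60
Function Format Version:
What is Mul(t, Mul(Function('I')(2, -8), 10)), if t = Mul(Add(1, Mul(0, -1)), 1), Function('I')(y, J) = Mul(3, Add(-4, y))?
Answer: -60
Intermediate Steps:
Function('I')(y, J) = Add(-12, Mul(3, y))
t = 1 (t = Mul(Add(1, 0), 1) = Mul(1, 1) = 1)
Mul(t, Mul(Function('I')(2, -8), 10)) = Mul(1, Mul(Add(-12, Mul(3, 2)), 10)) = Mul(1, Mul(Add(-12, 6), 10)) = Mul(1, Mul(-6, 10)) = Mul(1, -60) = -60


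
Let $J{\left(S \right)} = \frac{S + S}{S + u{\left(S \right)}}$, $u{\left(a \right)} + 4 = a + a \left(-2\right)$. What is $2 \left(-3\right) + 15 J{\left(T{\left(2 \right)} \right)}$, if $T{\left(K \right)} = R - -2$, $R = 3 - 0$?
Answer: $- \frac{87}{2} \approx -43.5$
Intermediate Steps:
$R = 3$ ($R = 3 + 0 = 3$)
$u{\left(a \right)} = -4 - a$ ($u{\left(a \right)} = -4 + \left(a + a \left(-2\right)\right) = -4 + \left(a - 2 a\right) = -4 - a$)
$T{\left(K \right)} = 5$ ($T{\left(K \right)} = 3 - -2 = 3 + 2 = 5$)
$J{\left(S \right)} = - \frac{S}{2}$ ($J{\left(S \right)} = \frac{S + S}{S - \left(4 + S\right)} = \frac{2 S}{-4} = 2 S \left(- \frac{1}{4}\right) = - \frac{S}{2}$)
$2 \left(-3\right) + 15 J{\left(T{\left(2 \right)} \right)} = 2 \left(-3\right) + 15 \left(\left(- \frac{1}{2}\right) 5\right) = -6 + 15 \left(- \frac{5}{2}\right) = -6 - \frac{75}{2} = - \frac{87}{2}$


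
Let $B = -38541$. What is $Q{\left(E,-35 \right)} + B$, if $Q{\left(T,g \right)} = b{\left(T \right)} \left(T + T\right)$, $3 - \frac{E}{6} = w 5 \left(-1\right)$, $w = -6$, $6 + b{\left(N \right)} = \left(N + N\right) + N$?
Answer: $120867$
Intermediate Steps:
$b{\left(N \right)} = -6 + 3 N$ ($b{\left(N \right)} = -6 + \left(\left(N + N\right) + N\right) = -6 + \left(2 N + N\right) = -6 + 3 N$)
$E = -162$ ($E = 18 - 6 \left(-6\right) 5 \left(-1\right) = 18 - 6 \left(\left(-30\right) \left(-1\right)\right) = 18 - 180 = -162$)
$Q{\left(T,g \right)} = 2 T \left(-6 + 3 T\right)$ ($Q{\left(T,g \right)} = \left(-6 + 3 T\right) \left(T + T\right) = \left(-6 + 3 T\right) 2 T = 2 T \left(-6 + 3 T\right)$)
$Q{\left(E,-35 \right)} + B = 6 \left(-162\right) \left(-2 - 162\right) - 38541 = 6 \left(-162\right) \left(-164\right) - 38541 = 159408 - 38541 = 120867$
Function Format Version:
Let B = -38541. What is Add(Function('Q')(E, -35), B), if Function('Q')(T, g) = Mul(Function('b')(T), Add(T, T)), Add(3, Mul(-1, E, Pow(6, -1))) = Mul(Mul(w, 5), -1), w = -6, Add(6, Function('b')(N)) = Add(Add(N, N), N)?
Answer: 120867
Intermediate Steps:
Function('b')(N) = Add(-6, Mul(3, N)) (Function('b')(N) = Add(-6, Add(Add(N, N), N)) = Add(-6, Add(Mul(2, N), N)) = Add(-6, Mul(3, N)))
E = -162 (E = Add(18, Mul(-6, Mul(Mul(-6, 5), -1))) = Add(18, Mul(-6, Mul(-30, -1))) = Add(18, Mul(-6, 30)) = Add(18, -180) = -162)
Function('Q')(T, g) = Mul(2, T, Add(-6, Mul(3, T))) (Function('Q')(T, g) = Mul(Add(-6, Mul(3, T)), Add(T, T)) = Mul(Add(-6, Mul(3, T)), Mul(2, T)) = Mul(2, T, Add(-6, Mul(3, T))))
Add(Function('Q')(E, -35), B) = Add(Mul(6, -162, Add(-2, -162)), -38541) = Add(Mul(6, -162, -164), -38541) = Add(159408, -38541) = 120867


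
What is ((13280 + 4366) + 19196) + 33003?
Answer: 69845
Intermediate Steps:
((13280 + 4366) + 19196) + 33003 = (17646 + 19196) + 33003 = 36842 + 33003 = 69845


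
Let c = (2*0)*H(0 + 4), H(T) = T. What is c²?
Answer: 0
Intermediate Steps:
c = 0 (c = (2*0)*(0 + 4) = 0*4 = 0)
c² = 0² = 0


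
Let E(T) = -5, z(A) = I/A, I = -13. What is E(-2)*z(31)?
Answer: 65/31 ≈ 2.0968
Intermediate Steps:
z(A) = -13/A
E(-2)*z(31) = -(-65)/31 = -5*(-13/31) = 65/31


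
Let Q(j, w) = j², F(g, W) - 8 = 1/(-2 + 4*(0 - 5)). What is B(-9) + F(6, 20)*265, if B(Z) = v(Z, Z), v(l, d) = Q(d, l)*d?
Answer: 30337/22 ≈ 1379.0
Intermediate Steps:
F(g, W) = 175/22 (F(g, W) = 8 + 1/(-2 + 4*(0 - 5)) = 8 + 1/(-2 + 4*(-5)) = 8 + 1/(-2 - 20) = 8 + 1/(-22) = 8 - 1/22 = 175/22)
v(l, d) = d³ (v(l, d) = d²*d = d³)
B(Z) = Z³
B(-9) + F(6, 20)*265 = (-9)³ + (175/22)*265 = -729 + 46375/22 = 30337/22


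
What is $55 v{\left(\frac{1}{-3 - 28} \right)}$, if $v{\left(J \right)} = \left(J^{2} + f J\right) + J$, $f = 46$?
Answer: $- \frac{80080}{961} \approx -83.33$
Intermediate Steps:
$v{\left(J \right)} = J^{2} + 47 J$ ($v{\left(J \right)} = \left(J^{2} + 46 J\right) + J = J^{2} + 47 J$)
$55 v{\left(\frac{1}{-3 - 28} \right)} = 55 \frac{47 + \frac{1}{-3 - 28}}{-3 - 28} = 55 \frac{47 + \frac{1}{-31}}{-31} = 55 \left(- \frac{47 - \frac{1}{31}}{31}\right) = 55 \left(\left(- \frac{1}{31}\right) \frac{1456}{31}\right) = 55 \left(- \frac{1456}{961}\right) = - \frac{80080}{961}$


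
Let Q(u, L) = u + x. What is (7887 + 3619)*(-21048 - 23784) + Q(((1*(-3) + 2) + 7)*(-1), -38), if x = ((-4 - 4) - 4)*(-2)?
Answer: -515836974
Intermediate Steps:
x = 24 (x = (-8 - 4)*(-2) = -12*(-2) = 24)
Q(u, L) = 24 + u (Q(u, L) = u + 24 = 24 + u)
(7887 + 3619)*(-21048 - 23784) + Q(((1*(-3) + 2) + 7)*(-1), -38) = (7887 + 3619)*(-21048 - 23784) + (24 + ((1*(-3) + 2) + 7)*(-1)) = 11506*(-44832) + (24 + ((-3 + 2) + 7)*(-1)) = -515836992 + (24 + (-1 + 7)*(-1)) = -515836992 + (24 + 6*(-1)) = -515836992 + (24 - 6) = -515836992 + 18 = -515836974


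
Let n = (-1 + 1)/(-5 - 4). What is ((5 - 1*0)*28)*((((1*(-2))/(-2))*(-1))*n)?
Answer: 0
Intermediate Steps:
n = 0 (n = 0/(-9) = 0*(-⅑) = 0)
((5 - 1*0)*28)*((((1*(-2))/(-2))*(-1))*n) = ((5 - 1*0)*28)*((((1*(-2))/(-2))*(-1))*0) = ((5 + 0)*28)*((-2*(-½)*(-1))*0) = (5*28)*((1*(-1))*0) = 140*(-1*0) = 140*0 = 0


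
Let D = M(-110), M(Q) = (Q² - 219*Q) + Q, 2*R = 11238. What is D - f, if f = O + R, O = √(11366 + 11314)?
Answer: 30461 - 18*√70 ≈ 30310.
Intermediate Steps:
R = 5619 (R = (½)*11238 = 5619)
O = 18*√70 (O = √22680 = 18*√70 ≈ 150.60)
M(Q) = Q² - 218*Q
f = 5619 + 18*√70 (f = 18*√70 + 5619 = 5619 + 18*√70 ≈ 5769.6)
D = 36080 (D = -110*(-218 - 110) = -110*(-328) = 36080)
D - f = 36080 - (5619 + 18*√70) = 36080 + (-5619 - 18*√70) = 30461 - 18*√70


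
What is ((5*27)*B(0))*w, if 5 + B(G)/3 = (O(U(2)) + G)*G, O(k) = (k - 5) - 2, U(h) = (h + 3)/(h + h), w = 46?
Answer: -93150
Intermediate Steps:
U(h) = (3 + h)/(2*h) (U(h) = (3 + h)/((2*h)) = (3 + h)*(1/(2*h)) = (3 + h)/(2*h))
O(k) = -7 + k (O(k) = (-5 + k) - 2 = -7 + k)
B(G) = -15 + 3*G*(-23/4 + G) (B(G) = -15 + 3*(((-7 + (½)*(3 + 2)/2) + G)*G) = -15 + 3*(((-7 + (½)*(½)*5) + G)*G) = -15 + 3*(((-7 + 5/4) + G)*G) = -15 + 3*((-23/4 + G)*G) = -15 + 3*(G*(-23/4 + G)) = -15 + 3*G*(-23/4 + G))
((5*27)*B(0))*w = ((5*27)*(-15 + 3*0² - 69/4*0))*46 = (135*(-15 + 3*0 + 0))*46 = (135*(-15 + 0 + 0))*46 = (135*(-15))*46 = -2025*46 = -93150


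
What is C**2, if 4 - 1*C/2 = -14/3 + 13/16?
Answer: 142129/576 ≈ 246.75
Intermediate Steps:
C = 377/24 (C = 8 - 2*(-14/3 + 13/16) = 8 - 2*(-185/48) = 8 + 185/24 = 377/24 ≈ 15.708)
C**2 = (377/24)**2 = 142129/576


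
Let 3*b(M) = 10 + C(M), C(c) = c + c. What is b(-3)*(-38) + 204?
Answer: 460/3 ≈ 153.33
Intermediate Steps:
C(c) = 2*c
b(M) = 10/3 + 2*M/3 (b(M) = (10 + 2*M)/3 = 10/3 + 2*M/3)
b(-3)*(-38) + 204 = (10/3 + (⅔)*(-3))*(-38) + 204 = (10/3 - 2)*(-38) + 204 = (4/3)*(-38) + 204 = -152/3 + 204 = 460/3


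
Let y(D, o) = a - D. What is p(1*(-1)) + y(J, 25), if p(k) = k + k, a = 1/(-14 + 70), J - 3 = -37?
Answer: 1793/56 ≈ 32.018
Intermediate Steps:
J = -34 (J = 3 - 37 = -34)
a = 1/56 ≈ 0.017857
y(D, o) = 1/56 - D
p(k) = 2*k
p(1*(-1)) + y(J, 25) = 2*(1*(-1)) + (1/56 - 1*(-34)) = 2*(-1) + (1/56 + 34) = -2 + 1905/56 = 1793/56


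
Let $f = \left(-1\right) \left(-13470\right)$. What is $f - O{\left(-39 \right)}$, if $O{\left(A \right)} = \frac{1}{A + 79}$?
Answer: $\frac{538799}{40} \approx 13470.0$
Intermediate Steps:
$f = 13470$
$O{\left(A \right)} = \frac{1}{79 + A}$
$f - O{\left(-39 \right)} = 13470 - \frac{1}{79 - 39} = 13470 - \frac{1}{40} = \frac{538799}{40}$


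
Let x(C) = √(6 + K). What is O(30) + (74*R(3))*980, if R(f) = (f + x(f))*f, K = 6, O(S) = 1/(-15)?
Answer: 9790199/15 + 435120*√3 ≈ 1.4063e+6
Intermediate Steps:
O(S) = -1/15
x(C) = 2*√3 (x(C) = √(6 + 6) = √12 = 2*√3)
R(f) = f*(f + 2*√3) (R(f) = (f + 2*√3)*f = f*(f + 2*√3))
O(30) + (74*R(3))*980 = -1/15 + (74*(3*(3 + 2*√3)))*980 = -1/15 + (74*(9 + 6*√3))*980 = -1/15 + (666 + 444*√3)*980 = -1/15 + (652680 + 435120*√3) = 9790199/15 + 435120*√3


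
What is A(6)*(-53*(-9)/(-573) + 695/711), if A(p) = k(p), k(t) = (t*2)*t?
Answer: 157568/15089 ≈ 10.443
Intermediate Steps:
k(t) = 2*t² (k(t) = (2*t)*t = 2*t²)
A(p) = 2*p²
A(6)*(-53*(-9)/(-573) + 695/711) = (2*6²)*(-53*(-9)/(-573) + 695/711) = (2*36)*(477*(-1/573) + 695*(1/711)) = 72*(-159/191 + 695/711) = 72*(19696/135801) = 157568/15089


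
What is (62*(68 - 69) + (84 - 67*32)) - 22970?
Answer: -25092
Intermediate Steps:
(62*(68 - 69) + (84 - 67*32)) - 22970 = (62*(-1) + (84 - 2144)) - 22970 = (-62 - 2060) - 22970 = -2122 - 22970 = -25092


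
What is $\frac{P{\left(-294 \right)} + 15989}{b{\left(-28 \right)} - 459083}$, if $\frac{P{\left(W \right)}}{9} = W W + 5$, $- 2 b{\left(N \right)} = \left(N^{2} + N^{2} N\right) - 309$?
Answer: $- \frac{1587916}{896689} \approx -1.7709$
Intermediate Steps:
$b{\left(N \right)} = \frac{309}{2} - \frac{N^{2}}{2} - \frac{N^{3}}{2}$ ($b{\left(N \right)} = - \frac{\left(N^{2} + N^{2} N\right) - 309}{2} = - \frac{\left(N^{2} + N^{3}\right) - 309}{2} = - \frac{-309 + N^{2} + N^{3}}{2} = \frac{309}{2} - \frac{N^{2}}{2} - \frac{N^{3}}{2}$)
$P{\left(W \right)} = 45 + 9 W^{2}$ ($P{\left(W \right)} = 9 \left(W W + 5\right) = 9 \left(W^{2} + 5\right) = 9 \left(5 + W^{2}\right) = 45 + 9 W^{2}$)
$\frac{P{\left(-294 \right)} + 15989}{b{\left(-28 \right)} - 459083} = \frac{\left(45 + 9 \left(-294\right)^{2}\right) + 15989}{\left(\frac{309}{2} - \frac{\left(-28\right)^{2}}{2} - \frac{\left(-28\right)^{3}}{2}\right) - 459083} = \frac{\left(45 + 9 \cdot 86436\right) + 15989}{\left(\frac{309}{2} - 392 - -10976\right) - 459083} = \frac{\left(45 + 777924\right) + 15989}{\left(\frac{309}{2} - 392 + 10976\right) - 459083} = \frac{777969 + 15989}{\frac{21477}{2} - 459083} = \frac{793958}{- \frac{896689}{2}} = 793958 \left(- \frac{2}{896689}\right) = - \frac{1587916}{896689}$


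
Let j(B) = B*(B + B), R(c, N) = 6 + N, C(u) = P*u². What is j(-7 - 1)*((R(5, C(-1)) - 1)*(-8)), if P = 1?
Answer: -6144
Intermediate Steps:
C(u) = u² (C(u) = 1*u² = u²)
j(B) = 2*B² (j(B) = B*(2*B) = 2*B²)
j(-7 - 1)*((R(5, C(-1)) - 1)*(-8)) = (2*(-7 - 1)²)*(((6 + (-1)²) - 1)*(-8)) = (2*(-8)²)*(((6 + 1) - 1)*(-8)) = (2*64)*((7 - 1)*(-8)) = 128*(6*(-8)) = 128*(-48) = -6144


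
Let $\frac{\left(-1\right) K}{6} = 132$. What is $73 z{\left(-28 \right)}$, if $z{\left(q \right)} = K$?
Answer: $-57816$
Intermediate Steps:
$K = -792$ ($K = \left(-6\right) 132 = -792$)
$z{\left(q \right)} = -792$
$73 z{\left(-28 \right)} = 73 \left(-792\right) = -57816$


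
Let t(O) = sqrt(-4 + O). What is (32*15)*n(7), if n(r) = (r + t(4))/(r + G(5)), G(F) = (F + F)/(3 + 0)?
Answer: 10080/31 ≈ 325.16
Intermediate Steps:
G(F) = 2*F/3 (G(F) = (2*F)/3 = (2*F)*(1/3) = 2*F/3)
n(r) = r/(10/3 + r) (n(r) = (r + sqrt(-4 + 4))/(r + (2/3)*5) = (r + sqrt(0))/(r + 10/3) = (r + 0)/(10/3 + r) = r/(10/3 + r))
(32*15)*n(7) = (32*15)*(3*7/(10 + 3*7)) = 480*(3*7/(10 + 21)) = 480*(3*7/31) = 480*(3*7*(1/31)) = 480*(21/31) = 10080/31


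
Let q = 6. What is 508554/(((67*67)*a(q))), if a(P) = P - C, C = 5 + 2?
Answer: -508554/4489 ≈ -113.29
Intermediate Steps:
C = 7
a(P) = -7 + P (a(P) = P - 1*7 = P - 7 = -7 + P)
508554/(((67*67)*a(q))) = 508554/(((67*67)*(-7 + 6))) = 508554/((4489*(-1))) = 508554/(-4489) = 508554*(-1/4489) = -508554/4489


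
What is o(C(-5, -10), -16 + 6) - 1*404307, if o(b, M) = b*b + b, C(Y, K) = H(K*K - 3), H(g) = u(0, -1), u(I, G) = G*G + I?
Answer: -404305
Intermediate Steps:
u(I, G) = I + G² (u(I, G) = G² + I = I + G²)
H(g) = 1 (H(g) = 0 + (-1)² = 0 + 1 = 1)
C(Y, K) = 1
o(b, M) = b + b² (o(b, M) = b² + b = b + b²)
o(C(-5, -10), -16 + 6) - 1*404307 = 1*(1 + 1) - 1*404307 = 1*2 - 404307 = 2 - 404307 = -404305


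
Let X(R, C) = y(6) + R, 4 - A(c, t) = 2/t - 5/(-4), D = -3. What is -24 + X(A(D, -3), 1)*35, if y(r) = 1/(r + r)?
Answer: 197/2 ≈ 98.500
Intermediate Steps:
y(r) = 1/(2*r)
A(c, t) = 11/4 - 2/t (A(c, t) = 4 - (2/t - 5/(-4)) = 4 - (2/t - 5*(-¼)) = 4 - (2/t + 5/4) = 4 - (5/4 + 2/t) = 4 + (-5/4 - 2/t) = 11/4 - 2/t)
X(R, C) = 1/12 + R (X(R, C) = (½)/6 + R = (½)*(⅙) + R = 1/12 + R)
-24 + X(A(D, -3), 1)*35 = -24 + (1/12 + (11/4 - 2/(-3)))*35 = -24 + (1/12 + (11/4 - 2*(-⅓)))*35 = -24 + (1/12 + (11/4 + ⅔))*35 = -24 + (1/12 + 41/12)*35 = -24 + (7/2)*35 = -24 + 245/2 = 197/2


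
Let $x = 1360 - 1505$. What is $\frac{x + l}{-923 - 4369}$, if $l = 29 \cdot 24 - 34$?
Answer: $- \frac{517}{5292} \approx -0.097695$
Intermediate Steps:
$x = -145$
$l = 662$ ($l = 696 - 34 = 662$)
$\frac{x + l}{-923 - 4369} = \frac{-145 + 662}{-923 - 4369} = \frac{517}{-5292} = 517 \left(- \frac{1}{5292}\right) = - \frac{517}{5292}$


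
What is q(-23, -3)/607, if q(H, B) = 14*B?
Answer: -42/607 ≈ -0.069193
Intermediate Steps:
q(-23, -3)/607 = (14*(-3))/607 = -42*1/607 = -42/607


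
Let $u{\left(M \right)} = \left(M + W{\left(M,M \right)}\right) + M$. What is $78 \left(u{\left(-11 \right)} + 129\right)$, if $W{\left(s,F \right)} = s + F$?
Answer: $6630$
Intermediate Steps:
$W{\left(s,F \right)} = F + s$
$u{\left(M \right)} = 4 M$ ($u{\left(M \right)} = \left(M + \left(M + M\right)\right) + M = \left(M + 2 M\right) + M = 3 M + M = 4 M$)
$78 \left(u{\left(-11 \right)} + 129\right) = 78 \left(4 \left(-11\right) + 129\right) = 78 \left(-44 + 129\right) = 78 \cdot 85 = 6630$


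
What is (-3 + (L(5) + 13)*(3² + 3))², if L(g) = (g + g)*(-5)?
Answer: 199809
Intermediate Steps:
L(g) = -10*g (L(g) = (2*g)*(-5) = -10*g)
(-3 + (L(5) + 13)*(3² + 3))² = (-3 + (-10*5 + 13)*(3² + 3))² = (-3 + (-50 + 13)*(9 + 3))² = (-3 - 37*12)² = (-3 - 444)² = (-447)² = 199809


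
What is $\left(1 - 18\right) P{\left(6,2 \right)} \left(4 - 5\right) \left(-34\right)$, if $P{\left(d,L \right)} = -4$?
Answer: $2312$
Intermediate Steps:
$\left(1 - 18\right) P{\left(6,2 \right)} \left(4 - 5\right) \left(-34\right) = \left(1 - 18\right) \left(- 4 \left(4 - 5\right)\right) \left(-34\right) = - 17 \left(\left(-4\right) \left(-1\right)\right) \left(-34\right) = \left(-17\right) 4 \left(-34\right) = \left(-68\right) \left(-34\right) = 2312$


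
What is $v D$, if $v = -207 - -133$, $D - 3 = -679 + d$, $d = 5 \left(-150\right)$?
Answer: $105524$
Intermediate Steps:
$d = -750$
$D = -1426$ ($D = 3 - 1429 = -1426$)
$v = -74$ ($v = -207 + 133 = -74$)
$v D = \left(-74\right) \left(-1426\right) = 105524$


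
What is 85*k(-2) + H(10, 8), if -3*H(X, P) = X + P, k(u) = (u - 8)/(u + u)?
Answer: 413/2 ≈ 206.50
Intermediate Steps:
k(u) = (-8 + u)/(2*u) (k(u) = (-8 + u)/((2*u)) = (-8 + u)*(1/(2*u)) = (-8 + u)/(2*u))
H(X, P) = -P/3 - X/3 (H(X, P) = -(X + P)/3 = -(P + X)/3 = -P/3 - X/3)
85*k(-2) + H(10, 8) = 85*((½)*(-8 - 2)/(-2)) + (-⅓*8 - ⅓*10) = 85*((½)*(-½)*(-10)) + (-8/3 - 10/3) = 85*(5/2) - 6 = 425/2 - 6 = 413/2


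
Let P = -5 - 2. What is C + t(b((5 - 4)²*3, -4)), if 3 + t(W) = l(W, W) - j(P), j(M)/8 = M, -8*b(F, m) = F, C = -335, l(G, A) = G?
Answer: -2259/8 ≈ -282.38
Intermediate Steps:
b(F, m) = -F/8
P = -7
j(M) = 8*M
t(W) = 53 + W (t(W) = -3 + (W - 8*(-7)) = -3 + (W - 1*(-56)) = -3 + (W + 56) = -3 + (56 + W) = 53 + W)
C + t(b((5 - 4)²*3, -4)) = -335 + (53 - (5 - 4)²*3/8) = -335 + (53 - 1²*3/8) = -335 + (53 - 3/8) = -335 + 421/8 = -2259/8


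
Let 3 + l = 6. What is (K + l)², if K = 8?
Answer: 121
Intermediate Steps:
l = 3 (l = -3 + 6 = 3)
(K + l)² = (8 + 3)² = 11² = 121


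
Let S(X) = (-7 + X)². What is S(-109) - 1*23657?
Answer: -10201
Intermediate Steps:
S(-109) - 1*23657 = (-7 - 109)² - 1*23657 = (-116)² - 23657 = 13456 - 23657 = -10201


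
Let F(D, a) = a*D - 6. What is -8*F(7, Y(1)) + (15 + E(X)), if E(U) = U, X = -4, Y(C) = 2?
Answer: -53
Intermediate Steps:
F(D, a) = -6 + D*a (F(D, a) = D*a - 6 = -6 + D*a)
-8*F(7, Y(1)) + (15 + E(X)) = -8*(-6 + 7*2) + (15 - 4) = -8*(-6 + 14) + 11 = -8*8 + 11 = -64 + 11 = -53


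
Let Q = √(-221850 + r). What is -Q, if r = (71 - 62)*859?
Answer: -3*I*√23791 ≈ -462.73*I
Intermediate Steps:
r = 7731 (r = 9*859 = 7731)
Q = 3*I*√23791 (Q = √(-221850 + 7731) = √(-214119) = 3*I*√23791 ≈ 462.73*I)
-Q = -3*I*√23791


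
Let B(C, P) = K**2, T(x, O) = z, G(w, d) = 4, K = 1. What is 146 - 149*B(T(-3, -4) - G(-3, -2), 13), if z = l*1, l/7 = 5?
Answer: -3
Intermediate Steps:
l = 35 (l = 7*5 = 35)
z = 35 (z = 35*1 = 35)
T(x, O) = 35
B(C, P) = 1 (B(C, P) = 1**2 = 1)
146 - 149*B(T(-3, -4) - G(-3, -2), 13) = 146 - 149*1 = 146 - 149 = -3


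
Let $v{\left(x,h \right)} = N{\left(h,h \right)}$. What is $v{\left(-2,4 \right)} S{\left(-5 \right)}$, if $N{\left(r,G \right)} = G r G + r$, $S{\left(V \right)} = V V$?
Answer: $1700$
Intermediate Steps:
$S{\left(V \right)} = V^{2}$
$N{\left(r,G \right)} = r + r G^{2}$ ($N{\left(r,G \right)} = r G^{2} + r = r + r G^{2}$)
$v{\left(x,h \right)} = h \left(1 + h^{2}\right)$
$v{\left(-2,4 \right)} S{\left(-5 \right)} = \left(4 + 4^{3}\right) \left(-5\right)^{2} = \left(4 + 64\right) 25 = 68 \cdot 25 = 1700$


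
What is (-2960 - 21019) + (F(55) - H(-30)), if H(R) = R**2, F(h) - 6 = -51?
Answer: -24924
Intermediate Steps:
F(h) = -45 (F(h) = 6 - 51 = -45)
(-2960 - 21019) + (F(55) - H(-30)) = (-2960 - 21019) + (-45 - 1*(-30)**2) = -23979 + (-45 - 1*900) = -23979 + (-45 - 900) = -23979 - 945 = -24924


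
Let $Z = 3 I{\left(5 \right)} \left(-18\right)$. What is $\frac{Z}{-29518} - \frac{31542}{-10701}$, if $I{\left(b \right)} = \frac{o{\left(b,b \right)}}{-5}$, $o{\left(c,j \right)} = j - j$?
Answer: $\frac{10514}{3567} \approx 2.9476$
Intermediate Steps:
$o{\left(c,j \right)} = 0$
$I{\left(b \right)} = 0$ ($I{\left(b \right)} = \frac{0}{-5} = 0 \left(- \frac{1}{5}\right) = 0$)
$Z = 0$ ($Z = 3 \cdot 0 \left(-18\right) = 0 \left(-18\right) = 0$)
$\frac{Z}{-29518} - \frac{31542}{-10701} = \frac{0}{-29518} - \frac{31542}{-10701} = 0 \left(- \frac{1}{29518}\right) - - \frac{10514}{3567} = 0 + \frac{10514}{3567} = \frac{10514}{3567}$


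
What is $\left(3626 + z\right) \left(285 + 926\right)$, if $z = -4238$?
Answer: $-741132$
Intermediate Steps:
$\left(3626 + z\right) \left(285 + 926\right) = \left(3626 - 4238\right) \left(285 + 926\right) = \left(-612\right) 1211 = -741132$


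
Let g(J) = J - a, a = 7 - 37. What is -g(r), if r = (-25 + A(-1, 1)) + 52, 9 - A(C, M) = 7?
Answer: -59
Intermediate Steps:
A(C, M) = 2 (A(C, M) = 9 - 1*7 = 9 - 7 = 2)
a = -30
r = 29 (r = (-25 + 2) + 52 = -23 + 52 = 29)
g(J) = 30 + J (g(J) = J - 1*(-30) = J + 30 = 30 + J)
-g(r) = -(30 + 29) = -1*59 = -59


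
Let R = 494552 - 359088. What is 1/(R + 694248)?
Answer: 1/829712 ≈ 1.2052e-6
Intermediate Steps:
R = 135464
1/(R + 694248) = 1/(135464 + 694248) = 1/829712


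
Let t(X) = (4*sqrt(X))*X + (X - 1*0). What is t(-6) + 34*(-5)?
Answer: -176 - 24*I*sqrt(6) ≈ -176.0 - 58.788*I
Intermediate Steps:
t(X) = X + 4*X**(3/2) (t(X) = 4*X**(3/2) + (X + 0) = 4*X**(3/2) + X = X + 4*X**(3/2))
t(-6) + 34*(-5) = (-6 + 4*(-6)**(3/2)) + 34*(-5) = (-6 + 4*(-6*I*sqrt(6))) - 170 = (-6 - 24*I*sqrt(6)) - 170 = -176 - 24*I*sqrt(6)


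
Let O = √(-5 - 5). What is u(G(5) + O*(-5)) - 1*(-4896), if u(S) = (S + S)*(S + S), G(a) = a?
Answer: 3996 - 200*I*√10 ≈ 3996.0 - 632.46*I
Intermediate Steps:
O = I*√10 (O = √(-10) = I*√10 ≈ 3.1623*I)
u(S) = 4*S² (u(S) = (2*S)*(2*S) = 4*S²)
u(G(5) + O*(-5)) - 1*(-4896) = 4*(5 + (I*√10)*(-5))² - 1*(-4896) = 4*(5 - 5*I*√10)² + 4896 = 4896 + 4*(5 - 5*I*√10)²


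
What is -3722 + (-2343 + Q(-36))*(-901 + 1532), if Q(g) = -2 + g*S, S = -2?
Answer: -1437985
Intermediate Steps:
Q(g) = -2 - 2*g (Q(g) = -2 + g*(-2) = -2 - 2*g)
-3722 + (-2343 + Q(-36))*(-901 + 1532) = -3722 + (-2343 + (-2 - 2*(-36)))*(-901 + 1532) = -3722 + (-2343 + (-2 + 72))*631 = -3722 + (-2343 + 70)*631 = -3722 - 2273*631 = -3722 - 1434263 = -1437985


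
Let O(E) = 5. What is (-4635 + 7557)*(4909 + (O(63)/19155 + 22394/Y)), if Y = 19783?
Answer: 362456964373196/25262891 ≈ 1.4347e+7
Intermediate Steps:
(-4635 + 7557)*(4909 + (O(63)/19155 + 22394/Y)) = (-4635 + 7557)*(4909 + (5/19155 + 22394/19783)) = 2922*(4909 + (5*(1/19155) + 22394*(1/19783))) = 2922*(4909 + (1/3831 + 22394/19783)) = 2922*(4909 + 85811197/75788673) = 2922*(372132406954/75788673) = 362456964373196/25262891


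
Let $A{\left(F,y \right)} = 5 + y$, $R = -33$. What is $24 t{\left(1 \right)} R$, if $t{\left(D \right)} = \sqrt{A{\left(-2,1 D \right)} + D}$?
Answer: $- 792 \sqrt{7} \approx -2095.4$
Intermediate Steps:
$t{\left(D \right)} = \sqrt{5 + 2 D}$ ($t{\left(D \right)} = \sqrt{\left(5 + 1 D\right) + D} = \sqrt{\left(5 + D\right) + D} = \sqrt{5 + 2 D}$)
$24 t{\left(1 \right)} R = 24 \sqrt{5 + 2 \cdot 1} \left(-33\right) = 24 \sqrt{5 + 2} \left(-33\right) = 24 \sqrt{7} \left(-33\right) = - 792 \sqrt{7}$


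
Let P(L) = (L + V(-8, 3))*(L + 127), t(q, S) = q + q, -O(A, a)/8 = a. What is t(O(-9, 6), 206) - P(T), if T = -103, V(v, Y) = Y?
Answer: 2304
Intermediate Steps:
O(A, a) = -8*a
t(q, S) = 2*q
P(L) = (3 + L)*(127 + L) (P(L) = (L + 3)*(L + 127) = (3 + L)*(127 + L))
t(O(-9, 6), 206) - P(T) = 2*(-8*6) - (381 + (-103)**2 + 130*(-103)) = 2*(-48) - (381 + 10609 - 13390) = -96 - 1*(-2400) = -96 + 2400 = 2304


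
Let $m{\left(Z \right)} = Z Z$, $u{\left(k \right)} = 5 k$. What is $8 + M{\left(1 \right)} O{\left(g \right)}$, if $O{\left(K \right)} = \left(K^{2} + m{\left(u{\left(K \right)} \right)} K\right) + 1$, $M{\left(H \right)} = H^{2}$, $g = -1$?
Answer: $-15$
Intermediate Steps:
$m{\left(Z \right)} = Z^{2}$
$O{\left(K \right)} = 1 + K^{2} + 25 K^{3}$ ($O{\left(K \right)} = \left(K^{2} + \left(5 K\right)^{2} K\right) + 1 = \left(K^{2} + 25 K^{2} K\right) + 1 = \left(K^{2} + 25 K^{3}\right) + 1 = 1 + K^{2} + 25 K^{3}$)
$8 + M{\left(1 \right)} O{\left(g \right)} = 8 + 1^{2} \left(1 + \left(-1\right)^{2} + 25 \left(-1\right)^{3}\right) = 8 + 1 \left(1 + 1 + 25 \left(-1\right)\right) = 8 + 1 \left(1 + 1 - 25\right) = 8 + 1 \left(-23\right) = 8 - 23 = -15$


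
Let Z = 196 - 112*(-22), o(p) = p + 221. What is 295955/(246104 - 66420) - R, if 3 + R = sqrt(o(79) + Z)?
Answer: 835007/179684 - 4*sqrt(185) ≈ -49.759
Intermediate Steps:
o(p) = 221 + p
Z = 2660 (Z = 196 + 2464 = 2660)
R = -3 + 4*sqrt(185) (R = -3 + sqrt((221 + 79) + 2660) = -3 + sqrt(300 + 2660) = -3 + sqrt(2960) = -3 + 4*sqrt(185) ≈ 51.406)
295955/(246104 - 66420) - R = 295955/(246104 - 66420) - (-3 + 4*sqrt(185)) = 295955/179684 + (3 - 4*sqrt(185)) = 835007/179684 - 4*sqrt(185)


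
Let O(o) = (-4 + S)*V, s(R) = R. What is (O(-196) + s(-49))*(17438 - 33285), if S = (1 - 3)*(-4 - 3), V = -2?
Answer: 1093443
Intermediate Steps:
S = 14 (S = -2*(-7) = 14)
O(o) = -20 (O(o) = (-4 + 14)*(-2) = 10*(-2) = -20)
(O(-196) + s(-49))*(17438 - 33285) = (-20 - 49)*(17438 - 33285) = -69*(-15847) = 1093443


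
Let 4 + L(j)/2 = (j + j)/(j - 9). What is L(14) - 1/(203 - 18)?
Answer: 591/185 ≈ 3.1946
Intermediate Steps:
L(j) = -8 + 4*j/(-9 + j) (L(j) = -8 + 2*((j + j)/(j - 9)) = -8 + 2*((2*j)/(-9 + j)) = -8 + 2*(2*j/(-9 + j)) = -8 + 4*j/(-9 + j))
L(14) - 1/(203 - 18) = 4*(18 - 1*14)/(-9 + 14) - 1/(203 - 18) = 4*(18 - 14)/5 - 1/185 = 4*(⅕)*4 - 1*1/185 = 16/5 - 1/185 = 591/185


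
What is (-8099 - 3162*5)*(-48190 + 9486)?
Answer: 925373936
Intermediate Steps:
(-8099 - 3162*5)*(-48190 + 9486) = (-8099 - 15810)*(-38704) = -23909*(-38704) = 925373936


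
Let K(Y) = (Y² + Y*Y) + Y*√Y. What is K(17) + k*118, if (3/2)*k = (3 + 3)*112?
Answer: 53442 + 17*√17 ≈ 53512.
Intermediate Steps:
K(Y) = Y^(3/2) + 2*Y² (K(Y) = (Y² + Y²) + Y^(3/2) = 2*Y² + Y^(3/2) = Y^(3/2) + 2*Y²)
k = 448 (k = 2*((3 + 3)*112)/3 = 2*(6*112)/3 = (⅔)*672 = 448)
K(17) + k*118 = (17^(3/2) + 2*17²) + 448*118 = (17*√17 + 2*289) + 52864 = (17*√17 + 578) + 52864 = (578 + 17*√17) + 52864 = 53442 + 17*√17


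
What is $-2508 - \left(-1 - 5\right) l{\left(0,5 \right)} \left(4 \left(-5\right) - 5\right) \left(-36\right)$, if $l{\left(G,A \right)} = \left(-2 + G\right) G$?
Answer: $-2508$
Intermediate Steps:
$l{\left(G,A \right)} = G \left(-2 + G\right)$
$-2508 - \left(-1 - 5\right) l{\left(0,5 \right)} \left(4 \left(-5\right) - 5\right) \left(-36\right) = -2508 - \left(-1 - 5\right) 0 \left(-2 + 0\right) \left(4 \left(-5\right) - 5\right) \left(-36\right) = -2508 - - 6 \cdot 0 \left(-2\right) \left(-20 - 5\right) \left(-36\right) = -2508 - \left(-6\right) 0 \left(-25\right) \left(-36\right) = -2508 - 0 \left(-25\right) \left(-36\right) = -2508 - 0 \left(-36\right) = -2508 - 0 = -2508 + 0 = -2508$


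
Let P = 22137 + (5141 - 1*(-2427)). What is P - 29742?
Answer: -37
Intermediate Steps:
P = 29705 (P = 22137 + (5141 + 2427) = 22137 + 7568 = 29705)
P - 29742 = 29705 - 29742 = -37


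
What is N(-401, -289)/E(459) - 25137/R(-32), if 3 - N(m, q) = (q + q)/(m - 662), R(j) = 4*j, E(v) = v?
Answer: 12265103837/62453376 ≈ 196.39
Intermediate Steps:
N(m, q) = 3 - 2*q/(-662 + m) (N(m, q) = 3 - (q + q)/(m - 662) = 3 - 2*q/(-662 + m))
N(-401, -289)/E(459) - 25137/R(-32) = ((-1986 - 2*(-289) + 3*(-401))/(-662 - 401))/459 - 25137/(4*(-32)) = ((-1986 + 578 - 1203)/(-1063))*(1/459) - 25137/(-128) = -1/1063*(-2611)*(1/459) - 25137*(-1/128) = (2611/1063)*(1/459) + 25137/128 = 2611/487917 + 25137/128 = 12265103837/62453376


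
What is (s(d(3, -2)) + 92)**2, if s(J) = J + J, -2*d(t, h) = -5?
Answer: 9409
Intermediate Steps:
d(t, h) = 5/2 (d(t, h) = -1/2*(-5) = 5/2)
s(J) = 2*J
(s(d(3, -2)) + 92)**2 = (2*(5/2) + 92)**2 = (5 + 92)**2 = 97**2 = 9409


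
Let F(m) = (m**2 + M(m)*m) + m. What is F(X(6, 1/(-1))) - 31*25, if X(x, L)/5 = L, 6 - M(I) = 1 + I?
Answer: -805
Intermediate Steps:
M(I) = 5 - I (M(I) = 6 - (1 + I) = 6 + (-1 - I) = 5 - I)
X(x, L) = 5*L
F(m) = m + m**2 + m*(5 - m) (F(m) = (m**2 + (5 - m)*m) + m = (m**2 + m*(5 - m)) + m = m + m**2 + m*(5 - m))
F(X(6, 1/(-1))) - 31*25 = 6*(5*(1/(-1))) - 31*25 = 6*(5*(1*(-1))) - 775 = 6*(5*(-1)) - 775 = 6*(-5) - 775 = -30 - 775 = -805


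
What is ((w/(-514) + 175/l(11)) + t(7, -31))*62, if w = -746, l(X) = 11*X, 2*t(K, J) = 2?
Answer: 7514710/31097 ≈ 241.65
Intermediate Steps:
t(K, J) = 1 (t(K, J) = (1/2)*2 = 1)
((w/(-514) + 175/l(11)) + t(7, -31))*62 = ((-746/(-514) + 175/((11*11))) + 1)*62 = ((-746*(-1/514) + 175/121) + 1)*62 = ((373/257 + 175*(1/121)) + 1)*62 = ((373/257 + 175/121) + 1)*62 = (90108/31097 + 1)*62 = (121205/31097)*62 = 7514710/31097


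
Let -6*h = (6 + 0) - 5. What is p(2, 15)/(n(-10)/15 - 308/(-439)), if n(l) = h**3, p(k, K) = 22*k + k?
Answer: 65428560/997481 ≈ 65.594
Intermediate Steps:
h = -1/6 (h = -((6 + 0) - 5)/6 = -(6 - 5)/6 = -1/6*1 = -1/6 ≈ -0.16667)
p(k, K) = 23*k
n(l) = -1/216 (n(l) = (-1/6)**3 = -1/216)
p(2, 15)/(n(-10)/15 - 308/(-439)) = (23*2)/(-1/216/15 - 308/(-439)) = 46/(-1/216*1/15 - 308*(-1/439)) = 46/(-1/3240 + 308/439) = 46/(997481/1422360) = 46*(1422360/997481) = 65428560/997481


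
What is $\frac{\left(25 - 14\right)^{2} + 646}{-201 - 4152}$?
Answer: $- \frac{767}{4353} \approx -0.1762$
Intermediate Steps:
$\frac{\left(25 - 14\right)^{2} + 646}{-201 - 4152} = \frac{11^{2} + 646}{-4353} = \left(121 + 646\right) \left(- \frac{1}{4353}\right) = 767 \left(- \frac{1}{4353}\right) = - \frac{767}{4353}$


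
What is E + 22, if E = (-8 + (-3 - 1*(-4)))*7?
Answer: -27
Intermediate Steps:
E = -49 (E = (-8 + (-3 + 4))*7 = (-8 + 1)*7 = -7*7 = -49)
E + 22 = -49 + 22 = -27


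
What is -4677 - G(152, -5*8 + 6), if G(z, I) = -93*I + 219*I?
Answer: -393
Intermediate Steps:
G(z, I) = 126*I
-4677 - G(152, -5*8 + 6) = -4677 - 126*(-5*8 + 6) = -4677 - 126*(-40 + 6) = -4677 - 126*(-34) = -4677 - 1*(-4284) = -4677 + 4284 = -393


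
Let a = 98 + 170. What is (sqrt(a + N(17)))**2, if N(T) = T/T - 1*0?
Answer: 269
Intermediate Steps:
N(T) = 1 (N(T) = 1 + 0 = 1)
a = 268
(sqrt(a + N(17)))**2 = (sqrt(268 + 1))**2 = (sqrt(269))**2 = 269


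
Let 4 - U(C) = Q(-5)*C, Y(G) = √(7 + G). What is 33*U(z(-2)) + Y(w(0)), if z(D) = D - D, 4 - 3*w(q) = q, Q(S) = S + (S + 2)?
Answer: 132 + 5*√3/3 ≈ 134.89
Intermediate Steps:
Q(S) = 2 + 2*S (Q(S) = S + (2 + S) = 2 + 2*S)
w(q) = 4/3 - q/3
z(D) = 0
U(C) = 4 + 8*C (U(C) = 4 - (2 + 2*(-5))*C = 4 - (2 - 10)*C = 4 - (-8)*C = 4 + 8*C)
33*U(z(-2)) + Y(w(0)) = 33*(4 + 8*0) + √(7 + (4/3 - ⅓*0)) = 33*(4 + 0) + √(7 + (4/3 + 0)) = 33*4 + √(7 + 4/3) = 132 + √(25/3) = 132 + 5*√3/3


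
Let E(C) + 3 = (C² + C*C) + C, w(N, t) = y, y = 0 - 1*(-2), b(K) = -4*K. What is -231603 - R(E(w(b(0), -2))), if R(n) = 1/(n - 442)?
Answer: -100747304/435 ≈ -2.3160e+5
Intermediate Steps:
y = 2 (y = 0 + 2 = 2)
w(N, t) = 2
E(C) = -3 + C + 2*C² (E(C) = -3 + ((C² + C*C) + C) = -3 + ((C² + C²) + C) = -3 + (2*C² + C) = -3 + (C + 2*C²) = -3 + C + 2*C²)
R(n) = 1/(-442 + n)
-231603 - R(E(w(b(0), -2))) = -231603 - 1/(-442 + (-3 + 2 + 2*2²)) = -231603 - 1/(-442 + (-3 + 2 + 2*4)) = -231603 - 1/(-442 + (-3 + 2 + 8)) = -231603 - 1/(-442 + 7) = -231603 - 1/(-435) = -231603 - 1*(-1/435) = -231603 + 1/435 = -100747304/435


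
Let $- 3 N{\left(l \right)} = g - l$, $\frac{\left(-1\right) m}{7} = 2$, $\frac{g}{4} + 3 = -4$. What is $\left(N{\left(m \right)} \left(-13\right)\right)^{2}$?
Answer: $\frac{33124}{9} \approx 3680.4$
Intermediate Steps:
$g = -28$ ($g = -12 + 4 \left(-4\right) = -12 - 16 = -28$)
$m = -14$ ($m = \left(-7\right) 2 = -14$)
$N{\left(l \right)} = \frac{28}{3} + \frac{l}{3}$ ($N{\left(l \right)} = - \frac{-28 - l}{3} = \frac{28}{3} + \frac{l}{3}$)
$\left(N{\left(m \right)} \left(-13\right)\right)^{2} = \left(\left(\frac{28}{3} + \frac{1}{3} \left(-14\right)\right) \left(-13\right)\right)^{2} = \left(\left(\frac{28}{3} - \frac{14}{3}\right) \left(-13\right)\right)^{2} = \left(\frac{14}{3} \left(-13\right)\right)^{2} = \left(- \frac{182}{3}\right)^{2} = \frac{33124}{9}$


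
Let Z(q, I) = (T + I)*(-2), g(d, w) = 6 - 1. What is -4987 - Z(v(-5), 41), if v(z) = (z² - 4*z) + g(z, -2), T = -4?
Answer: -4913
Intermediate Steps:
g(d, w) = 5
v(z) = 5 + z² - 4*z (v(z) = (z² - 4*z) + 5 = 5 + z² - 4*z)
Z(q, I) = 8 - 2*I (Z(q, I) = (-4 + I)*(-2) = 8 - 2*I)
-4987 - Z(v(-5), 41) = -4987 - (8 - 2*41) = -4987 - (8 - 82) = -4987 - 1*(-74) = -4987 + 74 = -4913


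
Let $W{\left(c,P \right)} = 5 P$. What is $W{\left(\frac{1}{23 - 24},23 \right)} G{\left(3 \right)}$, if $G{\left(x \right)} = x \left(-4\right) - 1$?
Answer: $-1495$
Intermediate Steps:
$G{\left(x \right)} = -1 - 4 x$ ($G{\left(x \right)} = - 4 x - 1 = -1 - 4 x$)
$W{\left(\frac{1}{23 - 24},23 \right)} G{\left(3 \right)} = 5 \cdot 23 \left(-1 - 12\right) = 115 \left(-1 - 12\right) = 115 \left(-13\right) = -1495$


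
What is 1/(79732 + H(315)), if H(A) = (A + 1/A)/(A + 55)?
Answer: 58275/4646431913 ≈ 1.2542e-5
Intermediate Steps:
H(A) = (A + 1/A)/(55 + A)
1/(79732 + H(315)) = 1/(79732 + (1 + 315**2)/(315*(55 + 315))) = 1/(79732 + (1/315)*(1 + 99225)/370) = 1/(79732 + (1/315)*(1/370)*99226) = 1/(79732 + 49613/58275) = 1/(4646431913/58275) = 58275/4646431913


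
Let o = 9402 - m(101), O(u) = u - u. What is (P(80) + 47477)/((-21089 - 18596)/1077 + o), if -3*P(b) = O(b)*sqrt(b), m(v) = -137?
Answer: 51132729/10233818 ≈ 4.9964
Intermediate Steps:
O(u) = 0
P(b) = 0 (P(b) = -0*sqrt(b) = -1/3*0 = 0)
o = 9539 (o = 9402 - 1*(-137) = 9402 + 137 = 9539)
(P(80) + 47477)/((-21089 - 18596)/1077 + o) = (0 + 47477)/((-21089 - 18596)/1077 + 9539) = 47477/(-39685*1/1077 + 9539) = 47477/(-39685/1077 + 9539) = 47477/(10233818/1077) = 47477*(1077/10233818) = 51132729/10233818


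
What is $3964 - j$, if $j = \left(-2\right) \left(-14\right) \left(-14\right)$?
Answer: $4356$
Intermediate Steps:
$j = -392$ ($j = 28 \left(-14\right) = -392$)
$3964 - j = 3964 - -392 = 3964 + 392 = 4356$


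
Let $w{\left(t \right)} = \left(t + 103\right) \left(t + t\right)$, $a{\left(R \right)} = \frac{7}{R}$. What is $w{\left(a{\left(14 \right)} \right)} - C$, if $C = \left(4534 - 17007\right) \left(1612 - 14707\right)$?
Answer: $- \frac{326667663}{2} \approx -1.6333 \cdot 10^{8}$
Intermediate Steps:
$w{\left(t \right)} = 2 t \left(103 + t\right)$ ($w{\left(t \right)} = \left(103 + t\right) 2 t = 2 t \left(103 + t\right)$)
$C = 163333935$ ($C = \left(-12473\right) \left(-13095\right) = 163333935$)
$w{\left(a{\left(14 \right)} \right)} - C = 2 \cdot \frac{7}{14} \left(103 + \frac{7}{14}\right) - 163333935 = 2 \cdot 7 \cdot \frac{1}{14} \left(103 + 7 \cdot \frac{1}{14}\right) - 163333935 = 2 \cdot \frac{1}{2} \left(103 + \frac{1}{2}\right) - 163333935 = 2 \cdot \frac{1}{2} \cdot \frac{207}{2} - 163333935 = \frac{207}{2} - 163333935 = - \frac{326667663}{2}$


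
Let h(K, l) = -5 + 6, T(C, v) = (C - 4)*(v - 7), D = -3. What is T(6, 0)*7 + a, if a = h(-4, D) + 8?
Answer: -89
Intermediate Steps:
T(C, v) = (-7 + v)*(-4 + C) (T(C, v) = (-4 + C)*(-7 + v) = (-7 + v)*(-4 + C))
h(K, l) = 1
a = 9 (a = 1 + 8 = 9)
T(6, 0)*7 + a = (28 - 7*6 - 4*0 + 6*0)*7 + 9 = (28 - 42 + 0 + 0)*7 + 9 = -14*7 + 9 = -98 + 9 = -89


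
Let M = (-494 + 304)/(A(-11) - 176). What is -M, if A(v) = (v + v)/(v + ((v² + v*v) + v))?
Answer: -1900/1761 ≈ -1.0789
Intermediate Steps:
A(v) = 2*v/(2*v + 2*v²) (A(v) = (2*v)/(v + ((v² + v²) + v)) = (2*v)/(v + (2*v² + v)) = (2*v)/(v + (v + 2*v²)) = (2*v)/(2*v + 2*v²) = 2*v/(2*v + 2*v²))
M = 1900/1761 (M = (-494 + 304)/(1/(1 - 11) - 176) = -190/(1/(-10) - 176) = -190/(-⅒ - 176) = -190/(-1761/10) = -190*(-10/1761) = 1900/1761 ≈ 1.0789)
-M = -1*1900/1761 = -1900/1761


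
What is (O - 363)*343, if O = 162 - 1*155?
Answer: -122108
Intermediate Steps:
O = 7 (O = 162 - 155 = 7)
(O - 363)*343 = (7 - 363)*343 = -356*343 = -122108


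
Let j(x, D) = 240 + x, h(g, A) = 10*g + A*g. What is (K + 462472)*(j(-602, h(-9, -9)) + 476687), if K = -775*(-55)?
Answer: 240590328525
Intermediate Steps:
K = 42625
(K + 462472)*(j(-602, h(-9, -9)) + 476687) = (42625 + 462472)*((240 - 602) + 476687) = 505097*(-362 + 476687) = 505097*476325 = 240590328525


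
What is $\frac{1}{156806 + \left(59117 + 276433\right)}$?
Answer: $\frac{1}{492356} \approx 2.0311 \cdot 10^{-6}$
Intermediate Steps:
$\frac{1}{156806 + \left(59117 + 276433\right)} = \frac{1}{156806 + 335550} = \frac{1}{492356}$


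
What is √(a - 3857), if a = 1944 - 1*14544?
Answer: I*√16457 ≈ 128.28*I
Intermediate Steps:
a = -12600 (a = 1944 - 14544 = -12600)
√(a - 3857) = √(-12600 - 3857) = √(-16457) = I*√16457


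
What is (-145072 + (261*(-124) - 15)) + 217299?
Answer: 39848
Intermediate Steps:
(-145072 + (261*(-124) - 15)) + 217299 = (-145072 + (-32364 - 15)) + 217299 = (-145072 - 32379) + 217299 = -177451 + 217299 = 39848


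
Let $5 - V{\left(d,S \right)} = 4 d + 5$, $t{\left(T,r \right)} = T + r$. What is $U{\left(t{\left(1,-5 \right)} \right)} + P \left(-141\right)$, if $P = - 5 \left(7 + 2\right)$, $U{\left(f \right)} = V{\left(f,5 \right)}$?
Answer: $6361$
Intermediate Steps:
$V{\left(d,S \right)} = - 4 d$ ($V{\left(d,S \right)} = 5 - \left(4 d + 5\right) = 5 - \left(5 + 4 d\right) = - 4 d$)
$U{\left(f \right)} = - 4 f$
$P = -45$ ($P = \left(-5\right) 9 = -45$)
$U{\left(t{\left(1,-5 \right)} \right)} + P \left(-141\right) = - 4 \left(1 - 5\right) - -6345 = \left(-4\right) \left(-4\right) + 6345 = 16 + 6345 = 6361$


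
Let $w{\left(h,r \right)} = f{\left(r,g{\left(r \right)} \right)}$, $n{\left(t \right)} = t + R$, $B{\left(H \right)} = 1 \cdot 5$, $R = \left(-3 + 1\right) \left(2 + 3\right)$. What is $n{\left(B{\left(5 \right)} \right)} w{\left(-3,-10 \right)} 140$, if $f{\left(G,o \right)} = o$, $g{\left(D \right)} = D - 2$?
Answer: $8400$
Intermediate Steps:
$g{\left(D \right)} = -2 + D$ ($g{\left(D \right)} = D - 2 = -2 + D$)
$R = -10$ ($R = \left(-2\right) 5 = -10$)
$B{\left(H \right)} = 5$
$n{\left(t \right)} = -10 + t$ ($n{\left(t \right)} = t - 10 = -10 + t$)
$w{\left(h,r \right)} = -2 + r$
$n{\left(B{\left(5 \right)} \right)} w{\left(-3,-10 \right)} 140 = \left(-10 + 5\right) \left(-2 - 10\right) 140 = \left(-5\right) \left(-12\right) 140 = 60 \cdot 140 = 8400$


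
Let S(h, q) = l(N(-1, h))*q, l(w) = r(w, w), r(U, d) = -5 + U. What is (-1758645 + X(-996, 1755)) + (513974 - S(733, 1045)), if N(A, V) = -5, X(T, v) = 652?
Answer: -1233569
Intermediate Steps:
l(w) = -5 + w
S(h, q) = -10*q (S(h, q) = (-5 - 5)*q = -10*q)
(-1758645 + X(-996, 1755)) + (513974 - S(733, 1045)) = (-1758645 + 652) + (513974 - (-10)*1045) = -1757993 + (513974 - 1*(-10450)) = -1757993 + (513974 + 10450) = -1757993 + 524424 = -1233569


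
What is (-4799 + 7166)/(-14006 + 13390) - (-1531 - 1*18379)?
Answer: 12262193/616 ≈ 19906.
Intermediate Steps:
(-4799 + 7166)/(-14006 + 13390) - (-1531 - 1*18379) = 2367/(-616) - (-1531 - 18379) = 2367*(-1/616) - 1*(-19910) = -2367/616 + 19910 = 12262193/616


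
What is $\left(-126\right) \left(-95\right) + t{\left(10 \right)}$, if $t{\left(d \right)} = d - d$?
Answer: $11970$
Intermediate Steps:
$t{\left(d \right)} = 0$
$\left(-126\right) \left(-95\right) + t{\left(10 \right)} = \left(-126\right) \left(-95\right) + 0 = 11970 + 0 = 11970$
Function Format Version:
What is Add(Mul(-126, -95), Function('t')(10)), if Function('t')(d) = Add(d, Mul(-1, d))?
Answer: 11970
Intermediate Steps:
Function('t')(d) = 0
Add(Mul(-126, -95), Function('t')(10)) = Add(Mul(-126, -95), 0) = Add(11970, 0) = 11970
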